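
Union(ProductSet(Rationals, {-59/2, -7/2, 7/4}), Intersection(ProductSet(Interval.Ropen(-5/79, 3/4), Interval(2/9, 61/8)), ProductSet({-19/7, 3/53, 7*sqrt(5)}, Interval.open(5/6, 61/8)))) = Union(ProductSet({3/53}, Interval.open(5/6, 61/8)), ProductSet(Rationals, {-59/2, -7/2, 7/4}))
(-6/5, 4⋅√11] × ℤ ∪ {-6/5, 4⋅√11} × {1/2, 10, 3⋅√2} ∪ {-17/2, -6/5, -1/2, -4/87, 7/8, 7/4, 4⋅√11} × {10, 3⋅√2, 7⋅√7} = ((-6/5, 4⋅√11] × ℤ) ∪ ({-6/5, 4⋅√11} × {1/2, 10, 3⋅√2}) ∪ ({-17/2, -6/5, -1/2, -4/87, 7/8, 7/4, 4⋅√11} × {10, 3⋅√2, 7⋅√7})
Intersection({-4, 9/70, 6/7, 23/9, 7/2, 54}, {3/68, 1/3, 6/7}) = {6/7}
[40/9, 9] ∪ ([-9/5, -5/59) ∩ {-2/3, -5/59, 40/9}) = {-2/3} ∪ [40/9, 9]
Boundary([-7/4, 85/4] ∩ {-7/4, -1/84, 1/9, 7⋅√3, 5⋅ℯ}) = {-7/4, -1/84, 1/9, 7⋅√3, 5⋅ℯ}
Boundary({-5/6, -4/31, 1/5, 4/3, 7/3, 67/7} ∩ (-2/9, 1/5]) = {-4/31, 1/5}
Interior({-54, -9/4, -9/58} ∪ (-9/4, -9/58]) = (-9/4, -9/58)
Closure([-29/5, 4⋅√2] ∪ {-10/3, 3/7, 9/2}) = [-29/5, 4⋅√2]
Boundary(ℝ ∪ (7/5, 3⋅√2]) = ∅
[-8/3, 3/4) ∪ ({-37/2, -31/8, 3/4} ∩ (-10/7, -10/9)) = [-8/3, 3/4)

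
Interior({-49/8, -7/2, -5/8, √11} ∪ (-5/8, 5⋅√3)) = (-5/8, 5⋅√3)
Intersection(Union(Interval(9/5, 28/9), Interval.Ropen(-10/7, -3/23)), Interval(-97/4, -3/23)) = Interval.Ropen(-10/7, -3/23)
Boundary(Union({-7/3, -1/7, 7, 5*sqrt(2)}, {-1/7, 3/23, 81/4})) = {-7/3, -1/7, 3/23, 7, 81/4, 5*sqrt(2)}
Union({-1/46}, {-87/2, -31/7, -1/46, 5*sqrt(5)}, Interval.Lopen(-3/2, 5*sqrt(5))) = Union({-87/2, -31/7}, Interval.Lopen(-3/2, 5*sqrt(5)))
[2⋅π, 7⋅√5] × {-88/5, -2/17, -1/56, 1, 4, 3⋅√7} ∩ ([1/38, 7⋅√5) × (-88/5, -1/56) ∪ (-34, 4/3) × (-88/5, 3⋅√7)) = [2⋅π, 7⋅√5) × {-2/17}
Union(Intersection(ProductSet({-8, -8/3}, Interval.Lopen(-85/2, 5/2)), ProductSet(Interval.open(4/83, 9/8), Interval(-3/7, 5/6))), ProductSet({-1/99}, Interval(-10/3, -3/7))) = ProductSet({-1/99}, Interval(-10/3, -3/7))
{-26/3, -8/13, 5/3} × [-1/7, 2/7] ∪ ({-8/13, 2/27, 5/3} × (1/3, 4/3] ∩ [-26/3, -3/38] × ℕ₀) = ({-8/13} × {1}) ∪ ({-26/3, -8/13, 5/3} × [-1/7, 2/7])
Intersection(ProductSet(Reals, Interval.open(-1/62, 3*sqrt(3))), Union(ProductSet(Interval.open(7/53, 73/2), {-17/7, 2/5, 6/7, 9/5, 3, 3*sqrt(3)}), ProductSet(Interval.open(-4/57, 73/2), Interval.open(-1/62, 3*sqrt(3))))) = ProductSet(Interval.open(-4/57, 73/2), Interval.open(-1/62, 3*sqrt(3)))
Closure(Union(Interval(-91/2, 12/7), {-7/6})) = Interval(-91/2, 12/7)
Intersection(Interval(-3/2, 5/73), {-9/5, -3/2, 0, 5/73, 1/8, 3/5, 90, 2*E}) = {-3/2, 0, 5/73}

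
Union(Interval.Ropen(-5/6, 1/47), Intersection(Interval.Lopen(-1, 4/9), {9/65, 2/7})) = Union({9/65, 2/7}, Interval.Ropen(-5/6, 1/47))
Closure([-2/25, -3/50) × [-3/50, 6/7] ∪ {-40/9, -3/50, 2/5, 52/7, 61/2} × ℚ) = ({-40/9, -3/50, 2/5, 52/7, 61/2} × ℝ) ∪ ([-2/25, -3/50] × [-3/50, 6/7])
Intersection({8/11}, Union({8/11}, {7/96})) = {8/11}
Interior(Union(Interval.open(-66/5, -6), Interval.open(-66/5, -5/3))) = Interval.open(-66/5, -5/3)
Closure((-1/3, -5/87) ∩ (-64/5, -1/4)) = [-1/3, -1/4]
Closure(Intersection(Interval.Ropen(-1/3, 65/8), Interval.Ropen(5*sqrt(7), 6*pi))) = EmptySet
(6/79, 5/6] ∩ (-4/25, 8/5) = (6/79, 5/6]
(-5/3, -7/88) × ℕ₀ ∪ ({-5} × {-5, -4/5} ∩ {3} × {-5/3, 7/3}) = (-5/3, -7/88) × ℕ₀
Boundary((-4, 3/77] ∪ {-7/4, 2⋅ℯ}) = {-4, 3/77, 2⋅ℯ}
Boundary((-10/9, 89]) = {-10/9, 89}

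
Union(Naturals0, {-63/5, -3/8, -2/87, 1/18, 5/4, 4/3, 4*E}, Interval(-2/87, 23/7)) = Union({-63/5, -3/8, 4*E}, Interval(-2/87, 23/7), Naturals0)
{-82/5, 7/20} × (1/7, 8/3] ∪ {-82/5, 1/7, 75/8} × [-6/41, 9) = ({-82/5, 7/20} × (1/7, 8/3]) ∪ ({-82/5, 1/7, 75/8} × [-6/41, 9))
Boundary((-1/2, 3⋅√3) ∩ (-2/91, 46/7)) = {-2/91, 3⋅√3}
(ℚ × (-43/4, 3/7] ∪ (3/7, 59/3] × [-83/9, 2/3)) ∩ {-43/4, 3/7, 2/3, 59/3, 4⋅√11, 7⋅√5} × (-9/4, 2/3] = ({-43/4, 3/7, 2/3, 59/3} × (-9/4, 3/7]) ∪ ({2/3, 59/3, 4⋅√11, 7⋅√5} × (-9/4, 2/3))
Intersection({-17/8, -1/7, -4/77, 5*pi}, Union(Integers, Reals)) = {-17/8, -1/7, -4/77, 5*pi}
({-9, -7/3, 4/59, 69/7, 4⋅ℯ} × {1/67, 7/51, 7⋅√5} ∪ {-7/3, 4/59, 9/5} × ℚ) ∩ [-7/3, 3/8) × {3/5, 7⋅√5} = {-7/3, 4/59} × {3/5, 7⋅√5}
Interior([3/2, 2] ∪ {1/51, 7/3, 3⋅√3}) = (3/2, 2)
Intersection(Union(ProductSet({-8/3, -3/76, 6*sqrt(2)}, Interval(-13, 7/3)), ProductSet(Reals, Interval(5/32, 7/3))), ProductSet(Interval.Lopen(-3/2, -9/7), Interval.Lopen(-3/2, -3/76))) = EmptySet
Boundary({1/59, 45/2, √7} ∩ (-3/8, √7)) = {1/59}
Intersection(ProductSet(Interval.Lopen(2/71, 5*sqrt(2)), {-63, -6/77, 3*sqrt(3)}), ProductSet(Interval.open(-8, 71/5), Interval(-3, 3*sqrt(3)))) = ProductSet(Interval.Lopen(2/71, 5*sqrt(2)), {-6/77, 3*sqrt(3)})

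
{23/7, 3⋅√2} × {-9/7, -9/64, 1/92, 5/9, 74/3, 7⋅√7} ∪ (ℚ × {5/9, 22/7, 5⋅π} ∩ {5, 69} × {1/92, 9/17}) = {23/7, 3⋅√2} × {-9/7, -9/64, 1/92, 5/9, 74/3, 7⋅√7}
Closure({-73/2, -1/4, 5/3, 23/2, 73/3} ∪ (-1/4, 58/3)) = {-73/2, 73/3} ∪ [-1/4, 58/3]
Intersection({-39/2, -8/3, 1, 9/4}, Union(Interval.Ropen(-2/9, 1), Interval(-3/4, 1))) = {1}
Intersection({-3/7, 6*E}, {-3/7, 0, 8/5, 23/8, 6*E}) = {-3/7, 6*E}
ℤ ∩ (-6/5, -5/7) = {-1}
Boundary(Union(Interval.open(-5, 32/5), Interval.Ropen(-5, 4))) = {-5, 32/5}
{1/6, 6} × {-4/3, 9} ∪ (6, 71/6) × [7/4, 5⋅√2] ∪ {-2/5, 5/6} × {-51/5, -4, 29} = ({1/6, 6} × {-4/3, 9}) ∪ ({-2/5, 5/6} × {-51/5, -4, 29}) ∪ ((6, 71/6) × [7/4, 5⋅√2])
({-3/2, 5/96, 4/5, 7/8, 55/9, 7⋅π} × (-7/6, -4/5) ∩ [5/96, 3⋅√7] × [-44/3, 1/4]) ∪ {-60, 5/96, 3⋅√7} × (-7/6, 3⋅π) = ({5/96, 4/5, 7/8, 55/9} × (-7/6, -4/5)) ∪ ({-60, 5/96, 3⋅√7} × (-7/6, 3⋅π))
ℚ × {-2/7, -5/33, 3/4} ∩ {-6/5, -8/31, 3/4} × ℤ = ∅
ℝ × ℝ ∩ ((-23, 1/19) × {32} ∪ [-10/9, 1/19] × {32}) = (-23, 1/19] × {32}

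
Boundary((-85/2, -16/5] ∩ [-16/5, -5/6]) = {-16/5}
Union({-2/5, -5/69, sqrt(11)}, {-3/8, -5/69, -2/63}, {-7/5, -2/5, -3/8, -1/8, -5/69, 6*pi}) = {-7/5, -2/5, -3/8, -1/8, -5/69, -2/63, sqrt(11), 6*pi}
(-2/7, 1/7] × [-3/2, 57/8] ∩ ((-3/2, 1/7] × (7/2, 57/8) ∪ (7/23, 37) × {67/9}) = (-2/7, 1/7] × (7/2, 57/8)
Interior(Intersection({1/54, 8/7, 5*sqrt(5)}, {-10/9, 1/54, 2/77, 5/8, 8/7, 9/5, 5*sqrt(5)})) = EmptySet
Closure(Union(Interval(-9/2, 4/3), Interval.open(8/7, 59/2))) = Interval(-9/2, 59/2)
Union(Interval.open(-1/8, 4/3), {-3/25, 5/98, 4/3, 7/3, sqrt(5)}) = Union({7/3, sqrt(5)}, Interval.Lopen(-1/8, 4/3))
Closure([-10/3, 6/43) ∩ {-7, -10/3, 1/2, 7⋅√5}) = {-10/3}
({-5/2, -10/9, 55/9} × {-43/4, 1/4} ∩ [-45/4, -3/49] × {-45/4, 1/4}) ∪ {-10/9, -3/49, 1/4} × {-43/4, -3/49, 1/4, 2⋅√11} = ({-5/2, -10/9} × {1/4}) ∪ ({-10/9, -3/49, 1/4} × {-43/4, -3/49, 1/4, 2⋅√11})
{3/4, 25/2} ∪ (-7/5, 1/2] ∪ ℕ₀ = (-7/5, 1/2] ∪ ℕ₀ ∪ {3/4, 25/2}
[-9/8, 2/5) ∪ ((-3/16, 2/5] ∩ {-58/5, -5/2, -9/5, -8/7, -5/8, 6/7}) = [-9/8, 2/5)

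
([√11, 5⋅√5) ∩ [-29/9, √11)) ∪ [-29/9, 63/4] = [-29/9, 63/4]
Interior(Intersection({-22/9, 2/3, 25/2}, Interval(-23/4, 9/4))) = EmptySet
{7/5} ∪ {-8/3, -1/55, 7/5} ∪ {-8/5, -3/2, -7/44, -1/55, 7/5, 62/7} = {-8/3, -8/5, -3/2, -7/44, -1/55, 7/5, 62/7}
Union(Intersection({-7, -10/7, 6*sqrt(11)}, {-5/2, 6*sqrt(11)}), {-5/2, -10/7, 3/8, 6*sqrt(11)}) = {-5/2, -10/7, 3/8, 6*sqrt(11)}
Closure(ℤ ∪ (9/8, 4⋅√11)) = ℤ ∪ [9/8, 4⋅√11]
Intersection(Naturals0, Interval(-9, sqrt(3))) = Range(0, 2, 1)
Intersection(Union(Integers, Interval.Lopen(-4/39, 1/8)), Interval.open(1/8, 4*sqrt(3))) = Range(1, 7, 1)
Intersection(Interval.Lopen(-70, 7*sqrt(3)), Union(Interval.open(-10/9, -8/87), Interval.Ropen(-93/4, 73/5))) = Interval(-93/4, 7*sqrt(3))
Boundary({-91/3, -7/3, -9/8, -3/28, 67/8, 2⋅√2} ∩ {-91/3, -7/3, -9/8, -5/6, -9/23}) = {-91/3, -7/3, -9/8}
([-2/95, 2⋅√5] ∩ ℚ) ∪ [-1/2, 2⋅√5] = [-1/2, 2⋅√5] ∪ (ℚ ∩ [-2/95, 2⋅√5])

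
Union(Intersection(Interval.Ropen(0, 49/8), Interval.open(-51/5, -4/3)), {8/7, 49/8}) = {8/7, 49/8}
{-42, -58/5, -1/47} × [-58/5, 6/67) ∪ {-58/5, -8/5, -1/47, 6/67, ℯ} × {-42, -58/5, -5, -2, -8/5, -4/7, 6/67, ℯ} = ({-42, -58/5, -1/47} × [-58/5, 6/67)) ∪ ({-58/5, -8/5, -1/47, 6/67, ℯ} × {-42, -58/5, -5, -2, -8/5, -4/7, 6/67, ℯ})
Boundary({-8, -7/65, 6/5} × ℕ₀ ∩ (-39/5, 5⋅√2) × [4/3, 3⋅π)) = {-7/65, 6/5} × {2, 3, …, 9}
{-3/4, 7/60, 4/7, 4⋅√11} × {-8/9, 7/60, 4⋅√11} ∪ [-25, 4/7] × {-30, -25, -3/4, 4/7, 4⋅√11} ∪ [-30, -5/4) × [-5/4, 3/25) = ([-30, -5/4) × [-5/4, 3/25)) ∪ ([-25, 4/7] × {-30, -25, -3/4, 4/7, 4⋅√11}) ∪ ({-3/4, 7/60, 4/7, 4⋅√11} × {-8/9, 7/60, 4⋅√11})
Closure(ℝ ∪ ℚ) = ℝ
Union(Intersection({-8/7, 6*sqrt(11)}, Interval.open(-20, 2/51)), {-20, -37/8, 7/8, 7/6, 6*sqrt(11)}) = {-20, -37/8, -8/7, 7/8, 7/6, 6*sqrt(11)}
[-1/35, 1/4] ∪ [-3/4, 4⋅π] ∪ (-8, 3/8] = (-8, 4⋅π]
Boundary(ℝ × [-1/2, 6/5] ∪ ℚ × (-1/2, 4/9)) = ℝ × {-1/2, 6/5}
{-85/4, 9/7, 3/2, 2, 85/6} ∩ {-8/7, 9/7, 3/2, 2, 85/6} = {9/7, 3/2, 2, 85/6}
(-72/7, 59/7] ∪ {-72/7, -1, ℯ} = [-72/7, 59/7]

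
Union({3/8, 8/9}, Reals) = Reals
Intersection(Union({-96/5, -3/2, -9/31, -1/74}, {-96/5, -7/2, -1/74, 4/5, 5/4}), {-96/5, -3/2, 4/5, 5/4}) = {-96/5, -3/2, 4/5, 5/4}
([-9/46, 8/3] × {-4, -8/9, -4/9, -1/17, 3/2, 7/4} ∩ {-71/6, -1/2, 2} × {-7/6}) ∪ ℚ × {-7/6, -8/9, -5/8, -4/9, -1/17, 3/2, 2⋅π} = ℚ × {-7/6, -8/9, -5/8, -4/9, -1/17, 3/2, 2⋅π}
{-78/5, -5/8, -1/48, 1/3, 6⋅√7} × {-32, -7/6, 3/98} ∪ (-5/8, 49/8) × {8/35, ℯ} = ((-5/8, 49/8) × {8/35, ℯ}) ∪ ({-78/5, -5/8, -1/48, 1/3, 6⋅√7} × {-32, -7/6, 3/98})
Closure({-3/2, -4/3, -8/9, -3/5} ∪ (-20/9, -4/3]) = [-20/9, -4/3] ∪ {-8/9, -3/5}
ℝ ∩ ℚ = ℚ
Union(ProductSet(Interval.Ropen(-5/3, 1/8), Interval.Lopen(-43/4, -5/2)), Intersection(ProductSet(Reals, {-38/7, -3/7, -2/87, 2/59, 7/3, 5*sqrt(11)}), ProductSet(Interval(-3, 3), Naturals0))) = ProductSet(Interval.Ropen(-5/3, 1/8), Interval.Lopen(-43/4, -5/2))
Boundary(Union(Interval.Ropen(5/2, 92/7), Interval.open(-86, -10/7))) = {-86, -10/7, 5/2, 92/7}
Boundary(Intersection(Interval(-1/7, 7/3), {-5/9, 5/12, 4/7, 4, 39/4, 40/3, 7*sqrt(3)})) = {5/12, 4/7}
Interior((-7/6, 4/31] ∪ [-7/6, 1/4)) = (-7/6, 1/4)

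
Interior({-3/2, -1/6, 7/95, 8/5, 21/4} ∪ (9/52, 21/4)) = (9/52, 21/4)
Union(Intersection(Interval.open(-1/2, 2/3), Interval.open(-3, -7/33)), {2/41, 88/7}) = Union({2/41, 88/7}, Interval.open(-1/2, -7/33))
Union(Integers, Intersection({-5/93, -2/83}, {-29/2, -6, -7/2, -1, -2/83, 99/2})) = Union({-2/83}, Integers)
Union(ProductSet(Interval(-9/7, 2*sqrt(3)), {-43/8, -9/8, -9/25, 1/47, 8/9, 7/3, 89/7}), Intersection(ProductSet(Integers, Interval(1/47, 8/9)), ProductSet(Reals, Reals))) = Union(ProductSet(Integers, Interval(1/47, 8/9)), ProductSet(Interval(-9/7, 2*sqrt(3)), {-43/8, -9/8, -9/25, 1/47, 8/9, 7/3, 89/7}))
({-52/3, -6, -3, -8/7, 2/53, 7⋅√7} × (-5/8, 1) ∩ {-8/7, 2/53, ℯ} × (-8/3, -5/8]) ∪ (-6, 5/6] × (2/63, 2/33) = (-6, 5/6] × (2/63, 2/33)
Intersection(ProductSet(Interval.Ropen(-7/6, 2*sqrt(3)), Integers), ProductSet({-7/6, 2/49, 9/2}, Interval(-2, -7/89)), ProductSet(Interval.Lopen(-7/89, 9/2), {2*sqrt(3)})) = EmptySet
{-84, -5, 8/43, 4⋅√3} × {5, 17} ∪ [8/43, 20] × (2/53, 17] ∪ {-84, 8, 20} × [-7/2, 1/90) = ({-84, 8, 20} × [-7/2, 1/90)) ∪ ([8/43, 20] × (2/53, 17]) ∪ ({-84, -5, 8/43, 4⋅√3} × {5, 17})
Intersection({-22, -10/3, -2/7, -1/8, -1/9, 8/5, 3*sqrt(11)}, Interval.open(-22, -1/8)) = {-10/3, -2/7}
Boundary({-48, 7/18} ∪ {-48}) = {-48, 7/18}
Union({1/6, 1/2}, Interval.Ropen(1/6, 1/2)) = Interval(1/6, 1/2)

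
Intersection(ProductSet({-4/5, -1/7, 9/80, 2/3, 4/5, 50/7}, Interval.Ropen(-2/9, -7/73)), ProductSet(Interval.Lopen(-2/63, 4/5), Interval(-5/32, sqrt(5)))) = ProductSet({9/80, 2/3, 4/5}, Interval.Ropen(-5/32, -7/73))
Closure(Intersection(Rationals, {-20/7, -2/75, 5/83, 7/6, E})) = {-20/7, -2/75, 5/83, 7/6}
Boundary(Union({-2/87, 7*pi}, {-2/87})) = {-2/87, 7*pi}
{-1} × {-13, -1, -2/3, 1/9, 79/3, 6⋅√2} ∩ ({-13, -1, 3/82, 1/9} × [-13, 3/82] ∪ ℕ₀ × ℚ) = {-1} × {-13, -1, -2/3}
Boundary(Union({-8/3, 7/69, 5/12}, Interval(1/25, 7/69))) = {-8/3, 1/25, 7/69, 5/12}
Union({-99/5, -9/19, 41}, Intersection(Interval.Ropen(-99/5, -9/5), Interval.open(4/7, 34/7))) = {-99/5, -9/19, 41}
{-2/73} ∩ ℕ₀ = ∅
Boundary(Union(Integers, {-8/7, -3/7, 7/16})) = Union({-8/7, -3/7, 7/16}, Integers)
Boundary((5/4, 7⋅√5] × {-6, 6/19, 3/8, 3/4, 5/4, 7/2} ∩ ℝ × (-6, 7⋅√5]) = [5/4, 7⋅√5] × {6/19, 3/8, 3/4, 5/4, 7/2}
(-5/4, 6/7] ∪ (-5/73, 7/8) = (-5/4, 7/8)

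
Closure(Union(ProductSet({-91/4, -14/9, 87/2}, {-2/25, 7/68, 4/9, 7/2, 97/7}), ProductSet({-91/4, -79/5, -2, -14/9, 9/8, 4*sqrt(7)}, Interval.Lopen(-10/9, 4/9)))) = Union(ProductSet({-91/4, -14/9, 87/2}, {-2/25, 7/68, 4/9, 7/2, 97/7}), ProductSet({-91/4, -79/5, -2, -14/9, 9/8, 4*sqrt(7)}, Interval(-10/9, 4/9)))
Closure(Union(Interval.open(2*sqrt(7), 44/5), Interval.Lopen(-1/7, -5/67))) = Union(Interval(-1/7, -5/67), Interval(2*sqrt(7), 44/5))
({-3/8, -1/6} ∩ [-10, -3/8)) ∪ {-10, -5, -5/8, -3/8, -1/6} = {-10, -5, -5/8, -3/8, -1/6}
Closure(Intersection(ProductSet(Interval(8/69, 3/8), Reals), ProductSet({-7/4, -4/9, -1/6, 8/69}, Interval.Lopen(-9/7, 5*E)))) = ProductSet({8/69}, Interval(-9/7, 5*E))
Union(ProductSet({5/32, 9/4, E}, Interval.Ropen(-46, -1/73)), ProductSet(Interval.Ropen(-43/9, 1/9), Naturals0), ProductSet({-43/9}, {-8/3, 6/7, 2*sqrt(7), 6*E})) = Union(ProductSet({-43/9}, {-8/3, 6/7, 2*sqrt(7), 6*E}), ProductSet({5/32, 9/4, E}, Interval.Ropen(-46, -1/73)), ProductSet(Interval.Ropen(-43/9, 1/9), Naturals0))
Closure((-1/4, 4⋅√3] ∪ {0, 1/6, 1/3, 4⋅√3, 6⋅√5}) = [-1/4, 4⋅√3] ∪ {6⋅√5}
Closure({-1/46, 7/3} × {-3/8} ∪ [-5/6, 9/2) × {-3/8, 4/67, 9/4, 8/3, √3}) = [-5/6, 9/2] × {-3/8, 4/67, 9/4, 8/3, √3}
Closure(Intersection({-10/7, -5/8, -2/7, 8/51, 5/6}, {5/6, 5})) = {5/6}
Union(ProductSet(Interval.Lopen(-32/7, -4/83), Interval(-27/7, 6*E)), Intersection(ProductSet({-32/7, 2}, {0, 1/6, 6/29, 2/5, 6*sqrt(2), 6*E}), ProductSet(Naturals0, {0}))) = Union(ProductSet({2}, {0}), ProductSet(Interval.Lopen(-32/7, -4/83), Interval(-27/7, 6*E)))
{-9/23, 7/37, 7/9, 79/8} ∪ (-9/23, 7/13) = [-9/23, 7/13) ∪ {7/9, 79/8}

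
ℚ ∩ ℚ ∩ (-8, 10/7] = ℚ ∩ (-8, 10/7]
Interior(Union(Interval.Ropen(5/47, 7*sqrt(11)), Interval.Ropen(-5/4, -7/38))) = Union(Interval.open(-5/4, -7/38), Interval.open(5/47, 7*sqrt(11)))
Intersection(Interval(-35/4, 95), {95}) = {95}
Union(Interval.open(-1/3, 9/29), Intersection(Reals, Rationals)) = Union(Interval(-1/3, 9/29), Rationals)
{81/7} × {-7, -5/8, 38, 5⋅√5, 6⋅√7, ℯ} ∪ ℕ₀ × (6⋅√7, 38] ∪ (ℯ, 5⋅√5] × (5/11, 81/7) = (ℕ₀ × (6⋅√7, 38]) ∪ ((ℯ, 5⋅√5] × (5/11, 81/7)) ∪ ({81/7} × {-7, -5/8, 38, 5⋅√5, 6⋅√7, ℯ})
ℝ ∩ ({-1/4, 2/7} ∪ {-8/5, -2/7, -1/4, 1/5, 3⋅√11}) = {-8/5, -2/7, -1/4, 1/5, 2/7, 3⋅√11}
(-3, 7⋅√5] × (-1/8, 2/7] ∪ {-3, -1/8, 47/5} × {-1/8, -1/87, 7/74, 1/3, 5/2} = ({-3, -1/8, 47/5} × {-1/8, -1/87, 7/74, 1/3, 5/2}) ∪ ((-3, 7⋅√5] × (-1/8, 2/7])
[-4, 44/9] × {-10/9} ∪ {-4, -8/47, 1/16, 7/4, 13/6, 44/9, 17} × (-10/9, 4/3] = ([-4, 44/9] × {-10/9}) ∪ ({-4, -8/47, 1/16, 7/4, 13/6, 44/9, 17} × (-10/9, 4/3])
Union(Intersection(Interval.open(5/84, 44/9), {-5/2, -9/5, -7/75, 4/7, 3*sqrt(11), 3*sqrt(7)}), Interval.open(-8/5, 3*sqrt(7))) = Interval.open(-8/5, 3*sqrt(7))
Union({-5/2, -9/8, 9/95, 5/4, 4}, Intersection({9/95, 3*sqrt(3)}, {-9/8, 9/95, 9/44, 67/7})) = {-5/2, -9/8, 9/95, 5/4, 4}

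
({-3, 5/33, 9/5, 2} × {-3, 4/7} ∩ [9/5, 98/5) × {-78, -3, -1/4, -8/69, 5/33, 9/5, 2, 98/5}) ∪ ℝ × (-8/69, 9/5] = ({9/5, 2} × {-3}) ∪ (ℝ × (-8/69, 9/5])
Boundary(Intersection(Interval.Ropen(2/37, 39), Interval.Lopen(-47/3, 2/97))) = EmptySet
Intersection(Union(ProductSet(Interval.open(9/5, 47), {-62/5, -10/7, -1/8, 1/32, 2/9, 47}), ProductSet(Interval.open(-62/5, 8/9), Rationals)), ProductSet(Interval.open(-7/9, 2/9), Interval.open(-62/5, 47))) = ProductSet(Interval.open(-7/9, 2/9), Intersection(Interval.open(-62/5, 47), Rationals))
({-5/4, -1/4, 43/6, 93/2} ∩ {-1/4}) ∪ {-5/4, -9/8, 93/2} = {-5/4, -9/8, -1/4, 93/2}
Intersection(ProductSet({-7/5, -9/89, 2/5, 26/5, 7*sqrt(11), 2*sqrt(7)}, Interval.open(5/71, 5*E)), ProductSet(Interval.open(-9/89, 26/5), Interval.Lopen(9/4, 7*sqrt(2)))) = ProductSet({2/5}, Interval.Lopen(9/4, 7*sqrt(2)))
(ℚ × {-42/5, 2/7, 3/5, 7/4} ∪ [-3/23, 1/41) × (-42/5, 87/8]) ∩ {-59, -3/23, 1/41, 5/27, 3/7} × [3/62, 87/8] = ({-3/23} × [3/62, 87/8]) ∪ ({-59, -3/23, 1/41, 5/27, 3/7} × {2/7, 3/5, 7/4})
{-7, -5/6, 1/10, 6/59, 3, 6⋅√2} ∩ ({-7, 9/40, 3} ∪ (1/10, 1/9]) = {-7, 6/59, 3}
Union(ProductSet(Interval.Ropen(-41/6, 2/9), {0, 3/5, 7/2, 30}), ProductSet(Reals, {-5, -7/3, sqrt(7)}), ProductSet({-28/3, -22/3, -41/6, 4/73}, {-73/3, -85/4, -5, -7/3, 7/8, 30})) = Union(ProductSet({-28/3, -22/3, -41/6, 4/73}, {-73/3, -85/4, -5, -7/3, 7/8, 30}), ProductSet(Interval.Ropen(-41/6, 2/9), {0, 3/5, 7/2, 30}), ProductSet(Reals, {-5, -7/3, sqrt(7)}))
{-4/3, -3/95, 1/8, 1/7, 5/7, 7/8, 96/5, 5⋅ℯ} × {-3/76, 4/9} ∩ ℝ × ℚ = {-4/3, -3/95, 1/8, 1/7, 5/7, 7/8, 96/5, 5⋅ℯ} × {-3/76, 4/9}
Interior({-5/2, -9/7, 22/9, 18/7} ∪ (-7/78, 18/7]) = (-7/78, 18/7)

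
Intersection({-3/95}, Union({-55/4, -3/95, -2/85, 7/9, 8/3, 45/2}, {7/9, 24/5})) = {-3/95}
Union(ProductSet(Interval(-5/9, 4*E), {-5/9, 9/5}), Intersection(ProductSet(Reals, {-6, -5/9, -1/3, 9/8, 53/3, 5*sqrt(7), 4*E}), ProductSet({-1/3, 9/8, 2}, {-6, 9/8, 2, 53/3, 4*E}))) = Union(ProductSet({-1/3, 9/8, 2}, {-6, 9/8, 53/3, 4*E}), ProductSet(Interval(-5/9, 4*E), {-5/9, 9/5}))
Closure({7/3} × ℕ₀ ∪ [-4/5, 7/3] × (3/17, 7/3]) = ({7/3} × ℕ₀) ∪ ([-4/5, 7/3] × [3/17, 7/3])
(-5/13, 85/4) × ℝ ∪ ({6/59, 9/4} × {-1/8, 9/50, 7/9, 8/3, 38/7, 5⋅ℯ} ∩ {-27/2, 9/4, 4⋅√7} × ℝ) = (-5/13, 85/4) × ℝ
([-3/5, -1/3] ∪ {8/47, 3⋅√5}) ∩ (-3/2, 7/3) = [-3/5, -1/3] ∪ {8/47}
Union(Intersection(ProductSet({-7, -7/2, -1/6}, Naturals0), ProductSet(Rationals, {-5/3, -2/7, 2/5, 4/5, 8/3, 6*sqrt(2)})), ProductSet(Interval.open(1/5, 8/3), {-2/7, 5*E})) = ProductSet(Interval.open(1/5, 8/3), {-2/7, 5*E})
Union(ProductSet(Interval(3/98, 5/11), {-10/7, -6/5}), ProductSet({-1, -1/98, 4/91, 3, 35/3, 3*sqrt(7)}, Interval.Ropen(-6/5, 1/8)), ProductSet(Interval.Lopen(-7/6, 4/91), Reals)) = Union(ProductSet({-1, -1/98, 4/91, 3, 35/3, 3*sqrt(7)}, Interval.Ropen(-6/5, 1/8)), ProductSet(Interval.Lopen(-7/6, 4/91), Reals), ProductSet(Interval(3/98, 5/11), {-10/7, -6/5}))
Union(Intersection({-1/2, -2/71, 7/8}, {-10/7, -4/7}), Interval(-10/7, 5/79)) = Interval(-10/7, 5/79)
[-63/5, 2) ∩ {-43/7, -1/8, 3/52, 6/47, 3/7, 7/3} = {-43/7, -1/8, 3/52, 6/47, 3/7}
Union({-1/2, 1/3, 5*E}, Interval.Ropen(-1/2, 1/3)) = Union({5*E}, Interval(-1/2, 1/3))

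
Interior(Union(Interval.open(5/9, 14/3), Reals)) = Interval(-oo, oo)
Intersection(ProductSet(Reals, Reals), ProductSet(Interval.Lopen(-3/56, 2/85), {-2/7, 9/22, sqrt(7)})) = ProductSet(Interval.Lopen(-3/56, 2/85), {-2/7, 9/22, sqrt(7)})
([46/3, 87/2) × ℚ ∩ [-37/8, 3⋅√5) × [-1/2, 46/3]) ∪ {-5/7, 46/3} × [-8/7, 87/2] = {-5/7, 46/3} × [-8/7, 87/2]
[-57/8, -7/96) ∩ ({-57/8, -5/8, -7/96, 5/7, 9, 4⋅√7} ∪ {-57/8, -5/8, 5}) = {-57/8, -5/8}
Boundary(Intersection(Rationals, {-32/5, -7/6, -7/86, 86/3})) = {-32/5, -7/6, -7/86, 86/3}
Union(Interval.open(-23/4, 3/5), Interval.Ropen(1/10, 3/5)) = Interval.open(-23/4, 3/5)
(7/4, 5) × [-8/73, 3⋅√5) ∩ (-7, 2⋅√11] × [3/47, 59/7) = (7/4, 5) × [3/47, 3⋅√5)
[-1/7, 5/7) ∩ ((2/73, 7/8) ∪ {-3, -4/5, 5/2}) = (2/73, 5/7)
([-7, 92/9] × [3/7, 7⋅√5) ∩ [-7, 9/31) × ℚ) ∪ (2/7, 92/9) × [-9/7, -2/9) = ((2/7, 92/9) × [-9/7, -2/9)) ∪ ([-7, 9/31) × (ℚ ∩ [3/7, 7⋅√5)))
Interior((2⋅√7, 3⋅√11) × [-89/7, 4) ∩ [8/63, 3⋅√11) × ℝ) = (2⋅√7, 3⋅√11) × (-89/7, 4)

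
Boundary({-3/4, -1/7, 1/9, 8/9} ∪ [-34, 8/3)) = {-34, 8/3}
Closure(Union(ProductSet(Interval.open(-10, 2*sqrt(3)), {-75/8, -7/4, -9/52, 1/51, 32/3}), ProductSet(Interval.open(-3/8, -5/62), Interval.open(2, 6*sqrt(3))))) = Union(ProductSet({-3/8, -5/62}, Interval(2, 6*sqrt(3))), ProductSet(Interval(-10, 2*sqrt(3)), {-75/8, -7/4, -9/52, 1/51, 32/3}), ProductSet(Interval(-3/8, -5/62), {2, 6*sqrt(3)}), ProductSet(Interval.open(-3/8, -5/62), Interval.open(2, 6*sqrt(3))))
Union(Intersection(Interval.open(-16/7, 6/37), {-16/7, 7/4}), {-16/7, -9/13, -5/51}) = {-16/7, -9/13, -5/51}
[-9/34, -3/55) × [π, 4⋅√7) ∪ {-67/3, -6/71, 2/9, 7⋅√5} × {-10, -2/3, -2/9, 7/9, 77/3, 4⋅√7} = ([-9/34, -3/55) × [π, 4⋅√7)) ∪ ({-67/3, -6/71, 2/9, 7⋅√5} × {-10, -2/3, -2/9, 7/9, 77/3, 4⋅√7})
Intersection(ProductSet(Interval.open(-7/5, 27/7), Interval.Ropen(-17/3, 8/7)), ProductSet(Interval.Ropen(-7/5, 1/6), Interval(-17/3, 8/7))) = ProductSet(Interval.open(-7/5, 1/6), Interval.Ropen(-17/3, 8/7))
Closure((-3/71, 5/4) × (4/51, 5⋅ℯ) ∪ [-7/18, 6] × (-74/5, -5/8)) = ({-3/71, 5/4} × [4/51, 5⋅ℯ]) ∪ ([-7/18, 6] × [-74/5, -5/8]) ∪ ([-3/71, 5/4] × {4/51, 5⋅ℯ}) ∪ ((-3/71, 5/4) × (4/51, 5⋅ℯ))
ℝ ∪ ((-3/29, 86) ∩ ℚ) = ℝ ∪ (ℚ ∩ (-3/29, 86))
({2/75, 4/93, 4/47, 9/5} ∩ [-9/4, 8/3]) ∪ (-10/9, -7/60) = (-10/9, -7/60) ∪ {2/75, 4/93, 4/47, 9/5}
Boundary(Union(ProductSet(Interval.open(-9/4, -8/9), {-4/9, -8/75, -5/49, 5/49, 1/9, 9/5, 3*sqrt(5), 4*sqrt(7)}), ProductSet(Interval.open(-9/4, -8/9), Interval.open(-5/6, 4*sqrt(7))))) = Union(ProductSet({-9/4, -8/9}, Interval(-5/6, 4*sqrt(7))), ProductSet(Interval(-9/4, -8/9), {-5/6, 4*sqrt(7)}))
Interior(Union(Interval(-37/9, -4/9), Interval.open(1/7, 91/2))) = Union(Interval.open(-37/9, -4/9), Interval.open(1/7, 91/2))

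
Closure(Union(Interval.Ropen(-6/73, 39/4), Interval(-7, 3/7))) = Interval(-7, 39/4)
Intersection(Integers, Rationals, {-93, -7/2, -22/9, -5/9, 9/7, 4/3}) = {-93}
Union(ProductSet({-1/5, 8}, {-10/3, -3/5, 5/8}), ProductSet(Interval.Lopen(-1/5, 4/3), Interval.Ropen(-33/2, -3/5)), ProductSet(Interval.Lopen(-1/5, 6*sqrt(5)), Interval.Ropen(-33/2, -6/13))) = Union(ProductSet({-1/5, 8}, {-10/3, -3/5, 5/8}), ProductSet(Interval.Lopen(-1/5, 6*sqrt(5)), Interval.Ropen(-33/2, -6/13)))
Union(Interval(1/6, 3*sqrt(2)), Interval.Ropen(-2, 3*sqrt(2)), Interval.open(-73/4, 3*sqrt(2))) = Interval.Lopen(-73/4, 3*sqrt(2))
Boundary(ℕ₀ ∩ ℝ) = ℕ₀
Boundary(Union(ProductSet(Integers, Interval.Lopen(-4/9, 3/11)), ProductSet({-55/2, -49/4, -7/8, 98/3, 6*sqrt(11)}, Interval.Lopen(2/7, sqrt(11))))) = Union(ProductSet({-55/2, -49/4, -7/8, 98/3, 6*sqrt(11)}, Interval(2/7, sqrt(11))), ProductSet(Integers, Interval(-4/9, 3/11)))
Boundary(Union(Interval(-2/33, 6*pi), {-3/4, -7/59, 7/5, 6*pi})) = {-3/4, -7/59, -2/33, 6*pi}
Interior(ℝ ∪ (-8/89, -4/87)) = (-∞, ∞)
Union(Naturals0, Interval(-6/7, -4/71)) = Union(Interval(-6/7, -4/71), Naturals0)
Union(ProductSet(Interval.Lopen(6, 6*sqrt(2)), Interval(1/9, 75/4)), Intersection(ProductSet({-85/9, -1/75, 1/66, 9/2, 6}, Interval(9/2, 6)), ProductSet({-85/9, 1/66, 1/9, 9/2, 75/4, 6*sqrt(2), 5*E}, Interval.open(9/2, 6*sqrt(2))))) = Union(ProductSet({-85/9, 1/66, 9/2}, Interval.Lopen(9/2, 6)), ProductSet(Interval.Lopen(6, 6*sqrt(2)), Interval(1/9, 75/4)))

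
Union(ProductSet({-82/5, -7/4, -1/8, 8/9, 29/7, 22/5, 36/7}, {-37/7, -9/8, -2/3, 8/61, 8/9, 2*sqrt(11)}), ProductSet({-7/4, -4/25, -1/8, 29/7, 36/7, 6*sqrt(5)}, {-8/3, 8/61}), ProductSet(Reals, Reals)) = ProductSet(Reals, Reals)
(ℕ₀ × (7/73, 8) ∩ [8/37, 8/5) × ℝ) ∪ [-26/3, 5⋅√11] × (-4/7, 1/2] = ({1} × (7/73, 8)) ∪ ([-26/3, 5⋅√11] × (-4/7, 1/2])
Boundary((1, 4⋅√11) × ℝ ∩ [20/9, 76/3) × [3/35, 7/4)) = ({20/9, 4⋅√11} × [3/35, 7/4]) ∪ ([20/9, 4⋅√11] × {3/35, 7/4})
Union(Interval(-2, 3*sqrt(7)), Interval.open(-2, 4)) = Interval(-2, 3*sqrt(7))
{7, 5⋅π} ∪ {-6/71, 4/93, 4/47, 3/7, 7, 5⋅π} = {-6/71, 4/93, 4/47, 3/7, 7, 5⋅π}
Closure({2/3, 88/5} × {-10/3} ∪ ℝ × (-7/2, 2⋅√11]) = ℝ × [-7/2, 2⋅√11]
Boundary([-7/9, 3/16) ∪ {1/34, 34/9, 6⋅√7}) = {-7/9, 3/16, 34/9, 6⋅√7}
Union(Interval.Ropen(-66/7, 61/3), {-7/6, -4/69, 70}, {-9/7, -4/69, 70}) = Union({70}, Interval.Ropen(-66/7, 61/3))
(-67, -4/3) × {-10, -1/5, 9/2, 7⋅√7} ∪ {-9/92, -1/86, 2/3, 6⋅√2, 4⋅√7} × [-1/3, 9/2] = ((-67, -4/3) × {-10, -1/5, 9/2, 7⋅√7}) ∪ ({-9/92, -1/86, 2/3, 6⋅√2, 4⋅√7} × [-1/3, 9/2])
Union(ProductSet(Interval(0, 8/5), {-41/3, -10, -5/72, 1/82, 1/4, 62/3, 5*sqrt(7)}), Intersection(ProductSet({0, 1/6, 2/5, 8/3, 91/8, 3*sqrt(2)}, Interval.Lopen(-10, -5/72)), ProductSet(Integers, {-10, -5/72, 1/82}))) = ProductSet(Interval(0, 8/5), {-41/3, -10, -5/72, 1/82, 1/4, 62/3, 5*sqrt(7)})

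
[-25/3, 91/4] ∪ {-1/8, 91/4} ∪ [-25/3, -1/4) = [-25/3, 91/4]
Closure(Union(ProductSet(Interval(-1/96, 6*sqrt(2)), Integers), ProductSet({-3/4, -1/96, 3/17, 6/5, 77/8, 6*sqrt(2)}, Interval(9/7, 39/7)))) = Union(ProductSet({-3/4, -1/96, 3/17, 6/5, 77/8, 6*sqrt(2)}, Interval(9/7, 39/7)), ProductSet(Interval(-1/96, 6*sqrt(2)), Integers))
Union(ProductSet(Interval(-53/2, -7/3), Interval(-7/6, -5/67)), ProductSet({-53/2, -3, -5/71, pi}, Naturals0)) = Union(ProductSet({-53/2, -3, -5/71, pi}, Naturals0), ProductSet(Interval(-53/2, -7/3), Interval(-7/6, -5/67)))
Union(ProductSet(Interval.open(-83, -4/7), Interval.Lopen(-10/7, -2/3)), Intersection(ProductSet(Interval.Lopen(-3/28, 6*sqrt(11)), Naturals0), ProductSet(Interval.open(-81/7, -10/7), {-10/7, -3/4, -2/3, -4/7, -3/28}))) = ProductSet(Interval.open(-83, -4/7), Interval.Lopen(-10/7, -2/3))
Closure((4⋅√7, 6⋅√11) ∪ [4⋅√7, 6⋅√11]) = [4⋅√7, 6⋅√11]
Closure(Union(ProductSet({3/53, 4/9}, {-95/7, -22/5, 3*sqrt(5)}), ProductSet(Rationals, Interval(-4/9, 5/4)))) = Union(ProductSet({3/53, 4/9}, {-95/7, -22/5, 3*sqrt(5)}), ProductSet(Reals, Interval(-4/9, 5/4)))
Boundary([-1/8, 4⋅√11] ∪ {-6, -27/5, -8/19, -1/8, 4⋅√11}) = {-6, -27/5, -8/19, -1/8, 4⋅√11}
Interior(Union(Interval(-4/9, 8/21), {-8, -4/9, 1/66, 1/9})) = Interval.open(-4/9, 8/21)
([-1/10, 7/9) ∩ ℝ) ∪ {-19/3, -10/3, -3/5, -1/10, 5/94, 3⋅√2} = {-19/3, -10/3, -3/5, 3⋅√2} ∪ [-1/10, 7/9)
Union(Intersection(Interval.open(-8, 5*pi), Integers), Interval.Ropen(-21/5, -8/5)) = Union(Interval.Ropen(-21/5, -8/5), Range(-7, 16, 1))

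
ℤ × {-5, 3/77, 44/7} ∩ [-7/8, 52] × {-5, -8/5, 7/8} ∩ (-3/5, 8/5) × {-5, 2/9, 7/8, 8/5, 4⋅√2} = {0, 1} × {-5}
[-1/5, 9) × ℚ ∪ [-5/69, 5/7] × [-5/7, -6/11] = ([-1/5, 9) × ℚ) ∪ ([-5/69, 5/7] × [-5/7, -6/11])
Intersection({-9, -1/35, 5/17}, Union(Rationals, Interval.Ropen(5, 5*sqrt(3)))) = {-9, -1/35, 5/17}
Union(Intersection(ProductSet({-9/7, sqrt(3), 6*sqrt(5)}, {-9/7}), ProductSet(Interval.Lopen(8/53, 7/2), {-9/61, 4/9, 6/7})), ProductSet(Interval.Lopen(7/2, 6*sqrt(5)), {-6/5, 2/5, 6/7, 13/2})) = ProductSet(Interval.Lopen(7/2, 6*sqrt(5)), {-6/5, 2/5, 6/7, 13/2})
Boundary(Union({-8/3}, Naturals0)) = Union({-8/3}, Naturals0)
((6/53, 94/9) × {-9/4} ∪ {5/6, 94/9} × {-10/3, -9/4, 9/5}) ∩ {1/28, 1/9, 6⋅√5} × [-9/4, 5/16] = ∅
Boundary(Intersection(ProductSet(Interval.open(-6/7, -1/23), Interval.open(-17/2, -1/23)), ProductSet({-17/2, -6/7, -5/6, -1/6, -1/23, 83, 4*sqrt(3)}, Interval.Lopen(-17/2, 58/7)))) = ProductSet({-5/6, -1/6}, Interval(-17/2, -1/23))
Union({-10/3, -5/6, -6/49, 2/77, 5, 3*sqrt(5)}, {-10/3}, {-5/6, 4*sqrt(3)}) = {-10/3, -5/6, -6/49, 2/77, 5, 4*sqrt(3), 3*sqrt(5)}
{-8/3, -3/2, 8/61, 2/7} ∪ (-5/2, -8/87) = {-8/3, 8/61, 2/7} ∪ (-5/2, -8/87)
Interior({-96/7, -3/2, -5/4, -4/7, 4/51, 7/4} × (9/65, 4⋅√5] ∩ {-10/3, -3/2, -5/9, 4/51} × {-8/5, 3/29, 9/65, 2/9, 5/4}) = ∅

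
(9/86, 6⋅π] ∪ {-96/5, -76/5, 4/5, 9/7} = {-96/5, -76/5} ∪ (9/86, 6⋅π]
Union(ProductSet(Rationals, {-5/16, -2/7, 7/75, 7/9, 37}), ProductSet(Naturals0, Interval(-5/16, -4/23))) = Union(ProductSet(Naturals0, Interval(-5/16, -4/23)), ProductSet(Rationals, {-5/16, -2/7, 7/75, 7/9, 37}))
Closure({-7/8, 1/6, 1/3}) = {-7/8, 1/6, 1/3}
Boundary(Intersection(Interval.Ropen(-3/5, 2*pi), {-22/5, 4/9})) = {4/9}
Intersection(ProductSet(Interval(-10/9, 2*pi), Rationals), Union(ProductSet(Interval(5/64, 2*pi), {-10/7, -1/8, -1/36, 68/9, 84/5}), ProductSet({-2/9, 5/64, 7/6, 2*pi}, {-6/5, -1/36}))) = Union(ProductSet({-2/9, 5/64, 7/6, 2*pi}, {-6/5, -1/36}), ProductSet(Interval(5/64, 2*pi), {-10/7, -1/8, -1/36, 68/9, 84/5}))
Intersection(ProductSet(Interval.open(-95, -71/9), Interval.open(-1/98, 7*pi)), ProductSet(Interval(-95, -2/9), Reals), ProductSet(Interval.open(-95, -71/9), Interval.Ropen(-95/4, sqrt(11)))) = ProductSet(Interval.open(-95, -71/9), Interval.open(-1/98, sqrt(11)))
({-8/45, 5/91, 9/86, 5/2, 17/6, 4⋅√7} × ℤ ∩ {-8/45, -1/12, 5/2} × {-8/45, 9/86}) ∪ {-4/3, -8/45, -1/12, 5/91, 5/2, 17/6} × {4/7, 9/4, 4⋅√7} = {-4/3, -8/45, -1/12, 5/91, 5/2, 17/6} × {4/7, 9/4, 4⋅√7}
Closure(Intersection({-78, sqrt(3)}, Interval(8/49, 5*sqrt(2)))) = {sqrt(3)}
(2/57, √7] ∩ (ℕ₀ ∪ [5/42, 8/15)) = [5/42, 8/15) ∪ {1, 2}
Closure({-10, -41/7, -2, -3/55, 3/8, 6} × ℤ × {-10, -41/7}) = {-10, -41/7, -2, -3/55, 3/8, 6} × ℤ × {-10, -41/7}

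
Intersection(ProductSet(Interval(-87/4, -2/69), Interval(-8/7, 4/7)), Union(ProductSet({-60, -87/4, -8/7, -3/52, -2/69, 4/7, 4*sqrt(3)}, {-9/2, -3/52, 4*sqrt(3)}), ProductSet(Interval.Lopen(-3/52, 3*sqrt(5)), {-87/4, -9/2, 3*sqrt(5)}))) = ProductSet({-87/4, -8/7, -3/52, -2/69}, {-3/52})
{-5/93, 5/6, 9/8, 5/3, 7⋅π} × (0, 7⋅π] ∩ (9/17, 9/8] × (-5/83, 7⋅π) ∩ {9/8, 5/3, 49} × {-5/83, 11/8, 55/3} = {9/8} × {11/8, 55/3}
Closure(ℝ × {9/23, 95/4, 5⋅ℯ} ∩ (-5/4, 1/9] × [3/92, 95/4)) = [-5/4, 1/9] × {9/23, 5⋅ℯ}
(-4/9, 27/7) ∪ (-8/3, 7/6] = (-8/3, 27/7)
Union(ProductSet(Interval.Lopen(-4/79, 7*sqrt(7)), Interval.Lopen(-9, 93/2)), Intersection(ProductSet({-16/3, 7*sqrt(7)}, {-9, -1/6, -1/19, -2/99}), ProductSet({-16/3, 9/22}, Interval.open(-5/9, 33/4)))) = Union(ProductSet({-16/3}, {-1/6, -1/19, -2/99}), ProductSet(Interval.Lopen(-4/79, 7*sqrt(7)), Interval.Lopen(-9, 93/2)))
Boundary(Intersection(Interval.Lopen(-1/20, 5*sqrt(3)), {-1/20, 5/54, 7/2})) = {5/54, 7/2}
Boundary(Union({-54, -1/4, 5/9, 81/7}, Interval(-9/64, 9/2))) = {-54, -1/4, -9/64, 9/2, 81/7}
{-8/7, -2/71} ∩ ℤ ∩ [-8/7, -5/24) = ∅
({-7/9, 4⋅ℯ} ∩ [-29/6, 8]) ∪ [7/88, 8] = {-7/9} ∪ [7/88, 8]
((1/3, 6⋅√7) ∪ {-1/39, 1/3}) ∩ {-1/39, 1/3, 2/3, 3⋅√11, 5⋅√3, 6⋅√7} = {-1/39, 1/3, 2/3, 3⋅√11, 5⋅√3}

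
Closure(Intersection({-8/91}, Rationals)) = {-8/91}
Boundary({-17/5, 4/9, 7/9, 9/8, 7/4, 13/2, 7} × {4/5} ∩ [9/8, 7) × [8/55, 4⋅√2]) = {9/8, 7/4, 13/2} × {4/5}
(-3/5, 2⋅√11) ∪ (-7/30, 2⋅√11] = (-3/5, 2⋅√11]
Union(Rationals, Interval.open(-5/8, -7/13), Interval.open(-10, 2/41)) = Union(Interval(-10, 2/41), Rationals)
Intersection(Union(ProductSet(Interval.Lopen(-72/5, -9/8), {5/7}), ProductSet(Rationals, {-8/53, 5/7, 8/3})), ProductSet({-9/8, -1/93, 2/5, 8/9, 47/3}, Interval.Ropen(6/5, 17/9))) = EmptySet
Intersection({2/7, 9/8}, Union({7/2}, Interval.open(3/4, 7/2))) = {9/8}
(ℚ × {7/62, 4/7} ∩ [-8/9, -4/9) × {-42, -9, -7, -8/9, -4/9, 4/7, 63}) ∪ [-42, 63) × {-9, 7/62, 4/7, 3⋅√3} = [-42, 63) × {-9, 7/62, 4/7, 3⋅√3}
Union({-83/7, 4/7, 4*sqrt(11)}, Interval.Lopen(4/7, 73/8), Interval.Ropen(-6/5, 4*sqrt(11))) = Union({-83/7}, Interval(-6/5, 4*sqrt(11)))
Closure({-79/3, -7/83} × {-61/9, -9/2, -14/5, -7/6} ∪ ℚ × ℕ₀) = (ℝ × ℕ₀) ∪ ({-79/3, -7/83} × {-61/9, -9/2, -14/5, -7/6})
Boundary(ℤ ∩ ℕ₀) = ℕ₀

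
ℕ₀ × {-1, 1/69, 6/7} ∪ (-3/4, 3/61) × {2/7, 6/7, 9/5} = (ℕ₀ × {-1, 1/69, 6/7}) ∪ ((-3/4, 3/61) × {2/7, 6/7, 9/5})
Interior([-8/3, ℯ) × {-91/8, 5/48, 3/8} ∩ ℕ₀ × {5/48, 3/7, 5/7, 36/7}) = ∅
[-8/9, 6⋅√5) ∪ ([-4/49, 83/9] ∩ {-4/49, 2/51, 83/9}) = [-8/9, 6⋅√5)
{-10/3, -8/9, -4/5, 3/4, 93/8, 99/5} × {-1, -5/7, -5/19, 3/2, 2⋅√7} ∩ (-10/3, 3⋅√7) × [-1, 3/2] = {-8/9, -4/5, 3/4} × {-1, -5/7, -5/19, 3/2}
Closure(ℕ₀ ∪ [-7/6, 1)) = [-7/6, 1] ∪ ℕ₀ ∪ (ℕ₀ \ (-7/6, 1))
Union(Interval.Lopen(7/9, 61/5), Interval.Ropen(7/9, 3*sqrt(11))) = Interval(7/9, 61/5)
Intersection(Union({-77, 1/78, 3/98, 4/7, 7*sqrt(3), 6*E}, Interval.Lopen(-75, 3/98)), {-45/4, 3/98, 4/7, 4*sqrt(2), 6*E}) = {-45/4, 3/98, 4/7, 6*E}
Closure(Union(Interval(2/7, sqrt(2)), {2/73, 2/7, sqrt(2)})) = Union({2/73}, Interval(2/7, sqrt(2)))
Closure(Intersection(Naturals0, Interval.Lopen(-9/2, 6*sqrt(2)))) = Range(0, 9, 1)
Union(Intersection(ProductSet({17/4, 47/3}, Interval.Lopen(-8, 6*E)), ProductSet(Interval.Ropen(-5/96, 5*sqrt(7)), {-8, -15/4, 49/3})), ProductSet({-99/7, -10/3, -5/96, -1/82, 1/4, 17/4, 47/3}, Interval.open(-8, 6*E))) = ProductSet({-99/7, -10/3, -5/96, -1/82, 1/4, 17/4, 47/3}, Interval.open(-8, 6*E))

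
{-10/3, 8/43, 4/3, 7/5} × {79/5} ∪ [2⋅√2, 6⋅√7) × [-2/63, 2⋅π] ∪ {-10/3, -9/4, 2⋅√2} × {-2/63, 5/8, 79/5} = ({-10/3, 8/43, 4/3, 7/5} × {79/5}) ∪ ({-10/3, -9/4, 2⋅√2} × {-2/63, 5/8, 79/5}) ∪ ([2⋅√2, 6⋅√7) × [-2/63, 2⋅π])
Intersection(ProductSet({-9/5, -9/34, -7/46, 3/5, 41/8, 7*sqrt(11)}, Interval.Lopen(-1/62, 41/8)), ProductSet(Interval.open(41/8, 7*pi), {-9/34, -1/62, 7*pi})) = EmptySet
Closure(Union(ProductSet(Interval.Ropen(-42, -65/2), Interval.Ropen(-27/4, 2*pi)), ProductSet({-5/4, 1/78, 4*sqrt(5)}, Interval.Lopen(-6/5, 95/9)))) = Union(ProductSet({-42, -65/2}, Interval(-27/4, 2*pi)), ProductSet({-5/4, 1/78, 4*sqrt(5)}, Interval(-6/5, 95/9)), ProductSet(Interval(-42, -65/2), {-27/4, 2*pi}), ProductSet(Interval.Ropen(-42, -65/2), Interval.Ropen(-27/4, 2*pi)))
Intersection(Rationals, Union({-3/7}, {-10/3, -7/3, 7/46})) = {-10/3, -7/3, -3/7, 7/46}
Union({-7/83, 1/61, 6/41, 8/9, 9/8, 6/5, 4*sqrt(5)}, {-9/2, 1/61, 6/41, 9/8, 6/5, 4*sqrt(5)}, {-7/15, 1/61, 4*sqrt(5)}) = {-9/2, -7/15, -7/83, 1/61, 6/41, 8/9, 9/8, 6/5, 4*sqrt(5)}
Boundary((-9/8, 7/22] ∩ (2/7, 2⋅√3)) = {2/7, 7/22}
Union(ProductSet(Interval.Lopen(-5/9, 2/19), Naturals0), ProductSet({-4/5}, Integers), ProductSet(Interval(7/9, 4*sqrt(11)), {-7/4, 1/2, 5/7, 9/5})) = Union(ProductSet({-4/5}, Integers), ProductSet(Interval.Lopen(-5/9, 2/19), Naturals0), ProductSet(Interval(7/9, 4*sqrt(11)), {-7/4, 1/2, 5/7, 9/5}))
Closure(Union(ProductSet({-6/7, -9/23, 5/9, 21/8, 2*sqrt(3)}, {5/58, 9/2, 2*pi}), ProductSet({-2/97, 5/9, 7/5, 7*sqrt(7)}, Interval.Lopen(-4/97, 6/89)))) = Union(ProductSet({-2/97, 5/9, 7/5, 7*sqrt(7)}, Interval(-4/97, 6/89)), ProductSet({-6/7, -9/23, 5/9, 21/8, 2*sqrt(3)}, {5/58, 9/2, 2*pi}))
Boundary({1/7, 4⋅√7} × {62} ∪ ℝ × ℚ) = ℝ × ℝ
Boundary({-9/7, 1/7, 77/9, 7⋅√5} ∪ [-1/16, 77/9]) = {-9/7, -1/16, 77/9, 7⋅√5}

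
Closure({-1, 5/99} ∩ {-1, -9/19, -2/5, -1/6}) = {-1}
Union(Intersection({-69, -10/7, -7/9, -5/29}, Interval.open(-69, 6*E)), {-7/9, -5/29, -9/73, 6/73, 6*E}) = {-10/7, -7/9, -5/29, -9/73, 6/73, 6*E}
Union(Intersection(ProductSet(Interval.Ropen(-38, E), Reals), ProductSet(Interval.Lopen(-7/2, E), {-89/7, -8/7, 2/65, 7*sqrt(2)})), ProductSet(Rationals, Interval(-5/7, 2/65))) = Union(ProductSet(Interval.open(-7/2, E), {-89/7, -8/7, 2/65, 7*sqrt(2)}), ProductSet(Rationals, Interval(-5/7, 2/65)))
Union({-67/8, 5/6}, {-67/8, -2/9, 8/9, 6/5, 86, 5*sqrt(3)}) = {-67/8, -2/9, 5/6, 8/9, 6/5, 86, 5*sqrt(3)}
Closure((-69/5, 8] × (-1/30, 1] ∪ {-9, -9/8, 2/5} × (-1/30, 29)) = ({-69/5, 8} × [-1/30, 1]) ∪ ([-69/5, 8] × {-1/30, 1}) ∪ ({-9, -9/8, 2/5} × [-1/30, 29]) ∪ ((-69/5, 8] × (-1/30, 1])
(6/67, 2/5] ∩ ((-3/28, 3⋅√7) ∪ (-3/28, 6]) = (6/67, 2/5]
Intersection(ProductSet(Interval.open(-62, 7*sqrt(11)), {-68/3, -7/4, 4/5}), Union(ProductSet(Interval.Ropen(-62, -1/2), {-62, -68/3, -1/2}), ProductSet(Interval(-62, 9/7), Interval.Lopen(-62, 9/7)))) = ProductSet(Interval.Lopen(-62, 9/7), {-68/3, -7/4, 4/5})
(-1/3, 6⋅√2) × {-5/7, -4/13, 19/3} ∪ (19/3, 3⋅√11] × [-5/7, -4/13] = ((-1/3, 6⋅√2) × {-5/7, -4/13, 19/3}) ∪ ((19/3, 3⋅√11] × [-5/7, -4/13])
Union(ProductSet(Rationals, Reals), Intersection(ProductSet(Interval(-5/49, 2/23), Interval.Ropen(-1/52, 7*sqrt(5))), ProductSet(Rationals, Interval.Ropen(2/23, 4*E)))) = ProductSet(Rationals, Reals)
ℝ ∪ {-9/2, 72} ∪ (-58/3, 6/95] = (-∞, ∞)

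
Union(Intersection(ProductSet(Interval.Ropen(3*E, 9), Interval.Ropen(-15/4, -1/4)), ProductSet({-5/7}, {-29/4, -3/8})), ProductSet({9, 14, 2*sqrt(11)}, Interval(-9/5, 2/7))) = ProductSet({9, 14, 2*sqrt(11)}, Interval(-9/5, 2/7))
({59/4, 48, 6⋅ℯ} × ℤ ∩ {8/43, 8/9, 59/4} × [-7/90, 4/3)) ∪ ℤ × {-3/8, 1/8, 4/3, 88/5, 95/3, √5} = ({59/4} × {0, 1}) ∪ (ℤ × {-3/8, 1/8, 4/3, 88/5, 95/3, √5})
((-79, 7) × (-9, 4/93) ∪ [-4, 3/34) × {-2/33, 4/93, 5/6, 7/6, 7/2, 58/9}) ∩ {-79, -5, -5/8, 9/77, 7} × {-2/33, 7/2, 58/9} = ({-5/8} × {-2/33, 7/2, 58/9}) ∪ ({-5, -5/8, 9/77} × {-2/33})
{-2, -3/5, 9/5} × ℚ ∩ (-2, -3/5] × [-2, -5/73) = {-3/5} × (ℚ ∩ [-2, -5/73))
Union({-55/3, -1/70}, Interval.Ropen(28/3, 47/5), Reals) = Interval(-oo, oo)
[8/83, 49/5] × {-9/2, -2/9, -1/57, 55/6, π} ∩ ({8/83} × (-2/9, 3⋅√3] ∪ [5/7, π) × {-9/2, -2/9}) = ({8/83} × {-1/57, π}) ∪ ([5/7, π) × {-9/2, -2/9})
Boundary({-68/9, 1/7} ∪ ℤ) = ℤ ∪ {-68/9, 1/7}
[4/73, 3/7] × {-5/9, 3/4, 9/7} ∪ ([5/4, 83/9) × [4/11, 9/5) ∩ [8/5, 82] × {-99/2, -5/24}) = [4/73, 3/7] × {-5/9, 3/4, 9/7}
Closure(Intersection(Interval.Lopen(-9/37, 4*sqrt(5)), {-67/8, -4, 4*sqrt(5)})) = {4*sqrt(5)}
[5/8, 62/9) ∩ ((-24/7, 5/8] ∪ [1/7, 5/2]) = [5/8, 5/2]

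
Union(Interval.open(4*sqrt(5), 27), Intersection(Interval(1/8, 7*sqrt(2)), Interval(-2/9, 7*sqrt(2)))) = Interval.Ropen(1/8, 27)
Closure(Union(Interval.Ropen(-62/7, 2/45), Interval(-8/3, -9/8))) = Interval(-62/7, 2/45)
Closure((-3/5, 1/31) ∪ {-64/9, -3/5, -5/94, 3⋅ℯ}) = {-64/9, 3⋅ℯ} ∪ [-3/5, 1/31]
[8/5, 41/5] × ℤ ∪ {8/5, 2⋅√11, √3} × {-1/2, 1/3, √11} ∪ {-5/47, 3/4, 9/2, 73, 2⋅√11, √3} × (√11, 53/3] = ([8/5, 41/5] × ℤ) ∪ ({8/5, 2⋅√11, √3} × {-1/2, 1/3, √11}) ∪ ({-5/47, 3/4, 9/2, 73, 2⋅√11, √3} × (√11, 53/3])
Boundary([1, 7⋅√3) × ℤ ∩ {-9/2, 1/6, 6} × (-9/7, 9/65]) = {6} × {-1, 0}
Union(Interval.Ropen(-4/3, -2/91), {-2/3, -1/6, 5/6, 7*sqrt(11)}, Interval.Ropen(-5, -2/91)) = Union({5/6, 7*sqrt(11)}, Interval.Ropen(-5, -2/91))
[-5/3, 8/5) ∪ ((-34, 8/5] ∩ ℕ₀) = [-5/3, 8/5) ∪ {0, 1}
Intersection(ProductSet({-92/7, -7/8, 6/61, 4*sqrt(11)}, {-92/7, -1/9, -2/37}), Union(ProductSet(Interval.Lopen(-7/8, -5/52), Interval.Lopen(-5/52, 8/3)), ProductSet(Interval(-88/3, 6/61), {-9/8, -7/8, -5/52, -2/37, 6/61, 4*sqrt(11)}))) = ProductSet({-92/7, -7/8, 6/61}, {-2/37})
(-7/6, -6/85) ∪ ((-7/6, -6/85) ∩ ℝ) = (-7/6, -6/85)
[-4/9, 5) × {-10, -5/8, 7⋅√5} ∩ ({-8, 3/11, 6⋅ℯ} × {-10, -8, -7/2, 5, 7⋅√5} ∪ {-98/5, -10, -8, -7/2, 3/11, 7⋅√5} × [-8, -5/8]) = {3/11} × {-10, -5/8, 7⋅√5}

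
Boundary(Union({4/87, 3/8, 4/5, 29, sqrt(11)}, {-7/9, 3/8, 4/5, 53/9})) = {-7/9, 4/87, 3/8, 4/5, 53/9, 29, sqrt(11)}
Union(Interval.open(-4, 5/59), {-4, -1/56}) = Interval.Ropen(-4, 5/59)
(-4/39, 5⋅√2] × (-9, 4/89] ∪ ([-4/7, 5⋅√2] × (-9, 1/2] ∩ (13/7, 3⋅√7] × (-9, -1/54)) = (-4/39, 5⋅√2] × (-9, 4/89]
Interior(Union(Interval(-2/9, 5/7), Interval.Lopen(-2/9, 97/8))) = Interval.open(-2/9, 97/8)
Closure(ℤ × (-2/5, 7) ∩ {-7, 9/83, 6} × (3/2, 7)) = {-7, 6} × [3/2, 7]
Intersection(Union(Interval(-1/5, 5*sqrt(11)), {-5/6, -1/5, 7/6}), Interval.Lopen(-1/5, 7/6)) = Interval.Lopen(-1/5, 7/6)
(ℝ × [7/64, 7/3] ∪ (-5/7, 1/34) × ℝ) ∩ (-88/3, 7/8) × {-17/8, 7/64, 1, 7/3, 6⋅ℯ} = ((-88/3, 7/8) × {7/64, 1, 7/3}) ∪ ((-5/7, 1/34) × {-17/8, 7/64, 1, 7/3, 6⋅ℯ})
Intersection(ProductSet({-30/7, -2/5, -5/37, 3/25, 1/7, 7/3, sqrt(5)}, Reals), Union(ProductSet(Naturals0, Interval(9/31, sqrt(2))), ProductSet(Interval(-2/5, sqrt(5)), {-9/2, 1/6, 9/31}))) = ProductSet({-2/5, -5/37, 3/25, 1/7, sqrt(5)}, {-9/2, 1/6, 9/31})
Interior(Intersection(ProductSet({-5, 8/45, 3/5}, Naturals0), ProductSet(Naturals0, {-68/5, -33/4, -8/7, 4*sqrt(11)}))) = EmptySet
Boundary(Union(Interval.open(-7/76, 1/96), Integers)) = Union(Complement(Integers, Interval.open(-7/76, 1/96)), {-7/76, 1/96})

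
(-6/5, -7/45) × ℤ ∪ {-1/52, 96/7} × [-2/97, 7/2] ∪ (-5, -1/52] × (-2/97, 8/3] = ((-6/5, -7/45) × ℤ) ∪ ({-1/52, 96/7} × [-2/97, 7/2]) ∪ ((-5, -1/52] × (-2/97, 8/3])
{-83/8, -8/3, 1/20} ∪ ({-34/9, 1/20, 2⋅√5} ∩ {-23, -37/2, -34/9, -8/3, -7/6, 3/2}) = {-83/8, -34/9, -8/3, 1/20}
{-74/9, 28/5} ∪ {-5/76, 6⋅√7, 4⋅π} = {-74/9, -5/76, 28/5, 6⋅√7, 4⋅π}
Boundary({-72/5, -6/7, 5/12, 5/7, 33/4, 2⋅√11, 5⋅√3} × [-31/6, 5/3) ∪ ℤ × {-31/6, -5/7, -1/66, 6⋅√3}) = (ℤ × {-31/6, -5/7, -1/66, 6⋅√3}) ∪ ({-72/5, -6/7, 5/12, 5/7, 33/4, 2⋅√11, 5⋅√3} × [-31/6, 5/3])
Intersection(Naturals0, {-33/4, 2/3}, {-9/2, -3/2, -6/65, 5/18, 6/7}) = EmptySet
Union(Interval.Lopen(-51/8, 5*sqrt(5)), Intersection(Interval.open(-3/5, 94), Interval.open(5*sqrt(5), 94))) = Interval.open(-51/8, 94)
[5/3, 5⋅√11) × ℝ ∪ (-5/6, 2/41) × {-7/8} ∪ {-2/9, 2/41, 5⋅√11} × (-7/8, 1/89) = ((-5/6, 2/41) × {-7/8}) ∪ ([5/3, 5⋅√11) × ℝ) ∪ ({-2/9, 2/41, 5⋅√11} × (-7/8, 1/89))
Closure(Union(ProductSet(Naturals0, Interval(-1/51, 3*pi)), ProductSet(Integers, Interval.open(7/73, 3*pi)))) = Union(ProductSet(Integers, Interval(7/73, 3*pi)), ProductSet(Naturals0, Interval(-1/51, 3*pi)))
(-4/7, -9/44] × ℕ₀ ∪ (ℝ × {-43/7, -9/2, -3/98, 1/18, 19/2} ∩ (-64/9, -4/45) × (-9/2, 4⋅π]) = ((-4/7, -9/44] × ℕ₀) ∪ ((-64/9, -4/45) × {-3/98, 1/18, 19/2})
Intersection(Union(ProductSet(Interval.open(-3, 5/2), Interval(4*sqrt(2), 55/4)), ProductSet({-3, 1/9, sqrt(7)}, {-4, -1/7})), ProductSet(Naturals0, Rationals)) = ProductSet(Range(0, 3, 1), Intersection(Interval(4*sqrt(2), 55/4), Rationals))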